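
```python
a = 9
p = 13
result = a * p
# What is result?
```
Trace:
  a=9
  a=9, p=13
  a=9, p=13, result=117

Final answer: 117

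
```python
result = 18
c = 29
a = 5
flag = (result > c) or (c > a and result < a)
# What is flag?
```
Trace:
  result=18
  result=18, c=29
  result=18, c=29, a=5
  result=18, c=29, a=5, flag=False

Final answer: False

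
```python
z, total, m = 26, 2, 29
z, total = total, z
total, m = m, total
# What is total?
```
Trace:
  z=26, total=2, m=29
  z=2, total=26, m=29
  z=2, total=29, m=26

Final answer: 29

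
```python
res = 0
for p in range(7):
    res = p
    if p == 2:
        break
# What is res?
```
Trace:
  res=0
  res=0, p=0
  res=1, p=1
  res=2, p=2

Final answer: 2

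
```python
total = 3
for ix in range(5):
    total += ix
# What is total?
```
Trace:
  total=3
  total=3, ix=0
  total=4, ix=1
  total=6, ix=2
  total=9, ix=3
  total=13, ix=4

Final answer: 13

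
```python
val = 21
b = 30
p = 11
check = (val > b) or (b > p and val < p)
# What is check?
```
Trace:
  val=21
  val=21, b=30
  val=21, b=30, p=11
  val=21, b=30, p=11, check=False

Final answer: False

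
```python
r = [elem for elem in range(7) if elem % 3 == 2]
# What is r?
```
Trace:
  elem=0
  elem=1
  elem=2
  elem=3
  elem=4
  elem=5
  elem=6
  r=[2, 5]

Final answer: [2, 5]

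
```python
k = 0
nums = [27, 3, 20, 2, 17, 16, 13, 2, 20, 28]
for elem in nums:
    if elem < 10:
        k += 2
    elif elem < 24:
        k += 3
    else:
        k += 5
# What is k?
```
Trace:
  k=0
  k=5, elem=27
  k=7, elem=3
  k=10, elem=20
  k=12, elem=2
  k=15, elem=17
  k=18, elem=16
  k=21, elem=13
  k=23, elem=2
  k=26, elem=20
  k=31, elem=28

Final answer: 31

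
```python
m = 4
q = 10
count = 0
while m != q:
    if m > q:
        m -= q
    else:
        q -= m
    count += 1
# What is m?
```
Trace:
  m=4
  m=4, q=10
  m=4, q=10, count=0
  m=4, q=6, count=1
  m=4, q=2, count=2
  m=2, q=2, count=3

Final answer: 2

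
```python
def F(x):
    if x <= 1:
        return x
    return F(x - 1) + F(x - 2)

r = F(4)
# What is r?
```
Call trace (a repeated sub-call is expanded the first time; later identical calls just restate its return value):
F(x=4)
  F(x=3)
    F(x=2)
      F(x=1)
      -> return 1
      F(x=0)
      -> return 0
    -> return 1
    F(x=1)
    -> return 1
  -> return 2
  F(x=2) -> return 1  (same call as traced above)
-> return 3

Final answer: 3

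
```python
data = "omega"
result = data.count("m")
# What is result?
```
Trace:
  data='omega'
  data='omega', result=1

Final answer: 1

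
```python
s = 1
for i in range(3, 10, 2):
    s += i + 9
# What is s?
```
Trace:
  s=1
  s=13, i=3
  s=27, i=5
  s=43, i=7
  s=61, i=9

Final answer: 61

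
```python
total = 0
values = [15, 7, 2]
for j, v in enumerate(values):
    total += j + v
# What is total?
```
Trace:
  total=0
  total=15, j=0, v=15
  total=23, j=1, v=7
  total=27, j=2, v=2

Final answer: 27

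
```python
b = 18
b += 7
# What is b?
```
Trace:
  b=18
  b=25

Final answer: 25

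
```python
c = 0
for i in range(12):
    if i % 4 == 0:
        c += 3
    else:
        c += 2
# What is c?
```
Trace:
  c=0
  c=3, i=0
  c=5, i=1
  c=7, i=2
  c=9, i=3
  c=12, i=4
  c=14, i=5
  c=16, i=6
  c=18, i=7
  c=21, i=8
  c=23, i=9
  c=25, i=10
  c=27, i=11

Final answer: 27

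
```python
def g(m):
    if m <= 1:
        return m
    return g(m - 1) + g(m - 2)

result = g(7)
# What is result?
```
Call trace (a repeated sub-call is expanded the first time; later identical calls just restate its return value):
g(m=7)
  g(m=6)
    g(m=5)
      g(m=4)
        g(m=3)
          g(m=2)
            g(m=1)
            -> return 1
            g(m=0)
            -> return 0
          -> return 1
          g(m=1)
          -> return 1
        -> return 2
        g(m=2) -> return 1  (same call as traced above)
      -> return 3
      g(m=3) -> return 2  (same call as traced above)
    -> return 5
    g(m=4) -> return 3  (same call as traced above)
  -> return 8
  g(m=5) -> return 5  (same call as traced above)
-> return 13

Final answer: 13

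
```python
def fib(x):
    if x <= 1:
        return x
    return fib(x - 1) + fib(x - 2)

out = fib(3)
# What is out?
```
Call trace:
fib(x=3)
  fib(x=2)
    fib(x=1)
    -> return 1
    fib(x=0)
    -> return 0
  -> return 1
  fib(x=1)
  -> return 1
-> return 2

Final answer: 2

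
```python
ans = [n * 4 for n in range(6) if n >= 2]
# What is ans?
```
Trace:
  n=0
  n=1
  n=2
  n=3
  n=4
  n=5
  ans=[8, 12, 16, 20]

Final answer: [8, 12, 16, 20]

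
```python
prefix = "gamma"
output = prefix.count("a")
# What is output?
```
Trace:
  prefix='gamma'
  prefix='gamma', output=2

Final answer: 2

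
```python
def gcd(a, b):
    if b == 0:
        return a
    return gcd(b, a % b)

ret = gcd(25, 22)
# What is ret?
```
Call trace:
gcd(a=25, b=22)
  gcd(a=22, b=3)
    gcd(a=3, b=1)
      gcd(a=1, b=0)
      -> return 1
    -> return 1
  -> return 1
-> return 1

Final answer: 1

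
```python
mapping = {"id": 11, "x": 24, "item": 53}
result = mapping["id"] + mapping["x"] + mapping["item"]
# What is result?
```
Trace:
  mapping={'id': 11, 'x': 24, 'item': 53}
  mapping={'id': 11, 'x': 24, 'item': 53}, result=88

Final answer: 88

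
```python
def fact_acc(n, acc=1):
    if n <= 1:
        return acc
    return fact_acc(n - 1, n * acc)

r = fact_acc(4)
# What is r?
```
Call trace:
fact_acc(n=4, acc=1)
  fact_acc(n=3, acc=4)
    fact_acc(n=2, acc=12)
      fact_acc(n=1, acc=24)
      -> return 24
    -> return 24
  -> return 24
-> return 24

Final answer: 24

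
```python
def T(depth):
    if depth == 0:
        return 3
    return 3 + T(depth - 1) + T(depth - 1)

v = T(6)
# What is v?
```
Call trace (a repeated sub-call is expanded the first time; later identical calls just restate its return value):
T(depth=6)
  T(depth=5)
    T(depth=4)
      T(depth=3)
        T(depth=2)
          T(depth=1)
            T(depth=0)
            -> return 3
            T(depth=0)
            -> return 3
          -> return 9
          T(depth=1) -> return 9  (same call as traced above)
        -> return 21
        T(depth=2) -> return 21  (same call as traced above)
      -> return 45
      T(depth=3) -> return 45  (same call as traced above)
    -> return 93
    T(depth=4) -> return 93  (same call as traced above)
  -> return 189
  T(depth=5) -> return 189  (same call as traced above)
-> return 381

Final answer: 381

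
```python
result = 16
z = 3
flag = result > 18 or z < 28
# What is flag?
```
Trace:
  result=16
  result=16, z=3
  result=16, z=3, flag=True

Final answer: True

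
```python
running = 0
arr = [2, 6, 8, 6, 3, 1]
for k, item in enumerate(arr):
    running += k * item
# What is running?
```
Trace:
  running=0
  running=0, k=0, item=2
  running=6, k=1, item=6
  running=22, k=2, item=8
  running=40, k=3, item=6
  running=52, k=4, item=3
  running=57, k=5, item=1

Final answer: 57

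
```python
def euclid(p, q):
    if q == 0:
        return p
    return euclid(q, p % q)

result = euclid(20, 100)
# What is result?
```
Call trace:
euclid(p=20, q=100)
  euclid(p=100, q=20)
    euclid(p=20, q=0)
    -> return 20
  -> return 20
-> return 20

Final answer: 20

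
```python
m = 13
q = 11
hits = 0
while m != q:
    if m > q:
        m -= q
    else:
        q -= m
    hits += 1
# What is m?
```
Trace:
  m=13
  m=13, q=11
  m=13, q=11, hits=0
  m=2, q=11, hits=1
  m=2, q=9, hits=2
  m=2, q=7, hits=3
  m=2, q=5, hits=4
  m=2, q=3, hits=5
  m=2, q=1, hits=6
  m=1, q=1, hits=7

Final answer: 1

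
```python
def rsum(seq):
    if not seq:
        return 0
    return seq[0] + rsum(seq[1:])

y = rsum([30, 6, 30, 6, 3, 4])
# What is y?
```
Call trace:
rsum(seq=[30, 6, 30, 6, 3, 4])
  rsum(seq=[6, 30, 6, 3, 4])
    rsum(seq=[30, 6, 3, 4])
      rsum(seq=[6, 3, 4])
        rsum(seq=[3, 4])
          rsum(seq=[4])
            rsum(seq=[])
            -> return 0
          -> return 4
        -> return 7
      -> return 13
    -> return 43
  -> return 49
-> return 79

Final answer: 79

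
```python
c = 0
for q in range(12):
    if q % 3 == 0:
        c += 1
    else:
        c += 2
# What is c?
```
Trace:
  c=0
  c=1, q=0
  c=3, q=1
  c=5, q=2
  c=6, q=3
  c=8, q=4
  c=10, q=5
  c=11, q=6
  c=13, q=7
  c=15, q=8
  c=16, q=9
  c=18, q=10
  c=20, q=11

Final answer: 20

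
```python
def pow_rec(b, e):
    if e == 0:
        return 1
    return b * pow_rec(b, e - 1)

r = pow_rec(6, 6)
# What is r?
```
Call trace:
pow_rec(b=6, e=6)
  pow_rec(b=6, e=5)
    pow_rec(b=6, e=4)
      pow_rec(b=6, e=3)
        pow_rec(b=6, e=2)
          pow_rec(b=6, e=1)
            pow_rec(b=6, e=0)
            -> return 1
          -> return 6
        -> return 36
      -> return 216
    -> return 1296
  -> return 7776
-> return 46656

Final answer: 46656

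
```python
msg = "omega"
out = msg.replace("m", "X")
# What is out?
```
Trace:
  msg='omega'
  msg='omega', out='oXega'

Final answer: 'oXega'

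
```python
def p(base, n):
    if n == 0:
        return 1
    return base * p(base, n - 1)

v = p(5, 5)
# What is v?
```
Call trace:
p(base=5, n=5)
  p(base=5, n=4)
    p(base=5, n=3)
      p(base=5, n=2)
        p(base=5, n=1)
          p(base=5, n=0)
          -> return 1
        -> return 5
      -> return 25
    -> return 125
  -> return 625
-> return 3125

Final answer: 3125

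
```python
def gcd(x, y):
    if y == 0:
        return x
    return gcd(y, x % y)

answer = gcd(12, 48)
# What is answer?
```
Call trace:
gcd(x=12, y=48)
  gcd(x=48, y=12)
    gcd(x=12, y=0)
    -> return 12
  -> return 12
-> return 12

Final answer: 12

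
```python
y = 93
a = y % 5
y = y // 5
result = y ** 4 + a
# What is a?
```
Trace:
  y=93
  y=93, a=3
  y=18, a=3
  y=18, a=3, result=104979

Final answer: 3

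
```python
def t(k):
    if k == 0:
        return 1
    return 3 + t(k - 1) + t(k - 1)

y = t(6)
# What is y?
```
Call trace (a repeated sub-call is expanded the first time; later identical calls just restate its return value):
t(k=6)
  t(k=5)
    t(k=4)
      t(k=3)
        t(k=2)
          t(k=1)
            t(k=0)
            -> return 1
            t(k=0)
            -> return 1
          -> return 5
          t(k=1) -> return 5  (same call as traced above)
        -> return 13
        t(k=2) -> return 13  (same call as traced above)
      -> return 29
      t(k=3) -> return 29  (same call as traced above)
    -> return 61
    t(k=4) -> return 61  (same call as traced above)
  -> return 125
  t(k=5) -> return 125  (same call as traced above)
-> return 253

Final answer: 253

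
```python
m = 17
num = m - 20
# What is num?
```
Trace:
  m=17
  m=17, num=-3

Final answer: -3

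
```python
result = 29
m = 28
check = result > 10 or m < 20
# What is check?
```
Trace:
  result=29
  result=29, m=28
  result=29, m=28, check=True

Final answer: True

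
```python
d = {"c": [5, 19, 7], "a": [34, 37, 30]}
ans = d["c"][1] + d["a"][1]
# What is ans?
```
Trace:
  d={'c': [5, 19, 7], 'a': [34, 37, 30]}
  d={'c': [5, 19, 7], 'a': [34, 37, 30]}, ans=56

Final answer: 56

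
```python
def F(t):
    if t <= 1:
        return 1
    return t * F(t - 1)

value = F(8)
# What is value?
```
Call trace:
F(t=8)
  F(t=7)
    F(t=6)
      F(t=5)
        F(t=4)
          F(t=3)
            F(t=2)
              F(t=1)
              -> return 1
            -> return 2
          -> return 6
        -> return 24
      -> return 120
    -> return 720
  -> return 5040
-> return 40320

Final answer: 40320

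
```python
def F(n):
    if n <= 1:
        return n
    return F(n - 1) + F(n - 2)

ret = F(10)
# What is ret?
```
Call trace (a repeated sub-call is expanded the first time; later identical calls just restate its return value):
F(n=10)
  F(n=9)
    F(n=8)
      F(n=7)
        F(n=6)
          F(n=5)
            F(n=4)
              F(n=3)
                F(n=2)
                  F(n=1)
                  -> return 1
                  F(n=0)
                  -> return 0
                -> return 1
                F(n=1)
                -> return 1
              -> return 2
              F(n=2) -> return 1  (same call as traced above)
            -> return 3
            F(n=3) -> return 2  (same call as traced above)
          -> return 5
          F(n=4) -> return 3  (same call as traced above)
        -> return 8
        F(n=5) -> return 5  (same call as traced above)
      -> return 13
      F(n=6) -> return 8  (same call as traced above)
    -> return 21
    F(n=7) -> return 13  (same call as traced above)
  -> return 34
  F(n=8) -> return 21  (same call as traced above)
-> return 55

Final answer: 55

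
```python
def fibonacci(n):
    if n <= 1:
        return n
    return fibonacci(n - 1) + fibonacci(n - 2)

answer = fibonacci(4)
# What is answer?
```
Call trace (a repeated sub-call is expanded the first time; later identical calls just restate its return value):
fibonacci(n=4)
  fibonacci(n=3)
    fibonacci(n=2)
      fibonacci(n=1)
      -> return 1
      fibonacci(n=0)
      -> return 0
    -> return 1
    fibonacci(n=1)
    -> return 1
  -> return 2
  fibonacci(n=2) -> return 1  (same call as traced above)
-> return 3

Final answer: 3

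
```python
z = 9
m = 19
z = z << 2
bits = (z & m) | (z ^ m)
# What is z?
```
Trace:
  z=9
  z=9, m=19
  z=36, m=19
  z=36, m=19, bits=55

Final answer: 36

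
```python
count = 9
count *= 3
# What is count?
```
Trace:
  count=9
  count=27

Final answer: 27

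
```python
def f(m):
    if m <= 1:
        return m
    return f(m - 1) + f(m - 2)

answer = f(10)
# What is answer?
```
Call trace (a repeated sub-call is expanded the first time; later identical calls just restate its return value):
f(m=10)
  f(m=9)
    f(m=8)
      f(m=7)
        f(m=6)
          f(m=5)
            f(m=4)
              f(m=3)
                f(m=2)
                  f(m=1)
                  -> return 1
                  f(m=0)
                  -> return 0
                -> return 1
                f(m=1)
                -> return 1
              -> return 2
              f(m=2) -> return 1  (same call as traced above)
            -> return 3
            f(m=3) -> return 2  (same call as traced above)
          -> return 5
          f(m=4) -> return 3  (same call as traced above)
        -> return 8
        f(m=5) -> return 5  (same call as traced above)
      -> return 13
      f(m=6) -> return 8  (same call as traced above)
    -> return 21
    f(m=7) -> return 13  (same call as traced above)
  -> return 34
  f(m=8) -> return 21  (same call as traced above)
-> return 55

Final answer: 55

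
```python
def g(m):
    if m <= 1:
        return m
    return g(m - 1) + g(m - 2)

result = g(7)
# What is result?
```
Call trace (a repeated sub-call is expanded the first time; later identical calls just restate its return value):
g(m=7)
  g(m=6)
    g(m=5)
      g(m=4)
        g(m=3)
          g(m=2)
            g(m=1)
            -> return 1
            g(m=0)
            -> return 0
          -> return 1
          g(m=1)
          -> return 1
        -> return 2
        g(m=2) -> return 1  (same call as traced above)
      -> return 3
      g(m=3) -> return 2  (same call as traced above)
    -> return 5
    g(m=4) -> return 3  (same call as traced above)
  -> return 8
  g(m=5) -> return 5  (same call as traced above)
-> return 13

Final answer: 13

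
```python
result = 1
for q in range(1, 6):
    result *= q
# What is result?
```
Trace:
  result=1
  result=1, q=1
  result=2, q=2
  result=6, q=3
  result=24, q=4
  result=120, q=5

Final answer: 120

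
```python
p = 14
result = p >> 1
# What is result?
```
Trace:
  p=14
  p=14, result=7

Final answer: 7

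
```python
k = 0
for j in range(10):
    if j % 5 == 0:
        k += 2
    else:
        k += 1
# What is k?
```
Trace:
  k=0
  k=2, j=0
  k=3, j=1
  k=4, j=2
  k=5, j=3
  k=6, j=4
  k=8, j=5
  k=9, j=6
  k=10, j=7
  k=11, j=8
  k=12, j=9

Final answer: 12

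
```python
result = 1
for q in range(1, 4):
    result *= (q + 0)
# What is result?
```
Trace:
  result=1
  result=1, q=1
  result=2, q=2
  result=6, q=3

Final answer: 6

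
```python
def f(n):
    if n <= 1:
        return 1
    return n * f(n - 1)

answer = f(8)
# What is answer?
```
Call trace:
f(n=8)
  f(n=7)
    f(n=6)
      f(n=5)
        f(n=4)
          f(n=3)
            f(n=2)
              f(n=1)
              -> return 1
            -> return 2
          -> return 6
        -> return 24
      -> return 120
    -> return 720
  -> return 5040
-> return 40320

Final answer: 40320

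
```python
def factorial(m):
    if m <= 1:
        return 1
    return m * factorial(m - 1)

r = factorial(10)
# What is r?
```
Call trace:
factorial(m=10)
  factorial(m=9)
    factorial(m=8)
      factorial(m=7)
        factorial(m=6)
          factorial(m=5)
            factorial(m=4)
              factorial(m=3)
                factorial(m=2)
                  factorial(m=1)
                  -> return 1
                -> return 2
              -> return 6
            -> return 24
          -> return 120
        -> return 720
      -> return 5040
    -> return 40320
  -> return 362880
-> return 3628800

Final answer: 3628800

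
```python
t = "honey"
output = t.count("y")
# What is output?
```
Trace:
  t='honey'
  t='honey', output=1

Final answer: 1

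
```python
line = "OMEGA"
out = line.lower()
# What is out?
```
Trace:
  line='OMEGA'
  line='OMEGA', out='omega'

Final answer: 'omega'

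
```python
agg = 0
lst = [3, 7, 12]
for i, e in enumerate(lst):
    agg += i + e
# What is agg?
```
Trace:
  agg=0
  agg=3, i=0, e=3
  agg=11, i=1, e=7
  agg=25, i=2, e=12

Final answer: 25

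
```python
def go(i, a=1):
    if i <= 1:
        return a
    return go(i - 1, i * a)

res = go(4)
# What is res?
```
Call trace:
go(i=4, a=1)
  go(i=3, a=4)
    go(i=2, a=12)
      go(i=1, a=24)
      -> return 24
    -> return 24
  -> return 24
-> return 24

Final answer: 24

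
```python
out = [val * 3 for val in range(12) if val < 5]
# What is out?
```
Trace:
  val=0
  val=1
  val=2
  val=3
  val=4
  val=5
  val=6
  val=7
  val=8
  val=9
  val=10
  val=11
  out=[0, 3, 6, 9, 12]

Final answer: [0, 3, 6, 9, 12]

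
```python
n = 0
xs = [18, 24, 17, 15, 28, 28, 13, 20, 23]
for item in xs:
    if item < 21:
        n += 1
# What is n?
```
Trace:
  n=0
  n=1, item=18
  n=1, item=24
  n=2, item=17
  n=3, item=15
  n=3, item=28
  n=3, item=28
  n=4, item=13
  n=5, item=20
  n=5, item=23

Final answer: 5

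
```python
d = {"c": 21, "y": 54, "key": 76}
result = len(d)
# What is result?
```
Trace:
  d={'c': 21, 'y': 54, 'key': 76}
  d={'c': 21, 'y': 54, 'key': 76}, result=3

Final answer: 3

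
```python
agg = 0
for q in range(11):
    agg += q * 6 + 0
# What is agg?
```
Trace:
  agg=0
  agg=0, q=0
  agg=6, q=1
  agg=18, q=2
  agg=36, q=3
  agg=60, q=4
  agg=90, q=5
  agg=126, q=6
  agg=168, q=7
  agg=216, q=8
  agg=270, q=9
  agg=330, q=10

Final answer: 330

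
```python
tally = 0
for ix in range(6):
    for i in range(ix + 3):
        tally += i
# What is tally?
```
Trace:
  tally=0
  tally=0, ix=0, i=0
  tally=1, ix=0, i=1
  tally=3, ix=0, i=2
  tally=3, ix=1, i=0
  tally=4, ix=1, i=1
  tally=6, ix=1, i=2
  tally=9, ix=1, i=3
  tally=9, ix=2, i=0
  tally=10, ix=2, i=1
  tally=12, ix=2, i=2
  tally=15, ix=2, i=3
  tally=19, ix=2, i=4
  tally=19, ix=3, i=0
  tally=20, ix=3, i=1
  tally=22, ix=3, i=2
  tally=25, ix=3, i=3
  tally=29, ix=3, i=4
  tally=34, ix=3, i=5
  tally=34, ix=4, i=0
  tally=35, ix=4, i=1
  tally=37, ix=4, i=2
  tally=40, ix=4, i=3
  tally=44, ix=4, i=4
  tally=49, ix=4, i=5
  tally=55, ix=4, i=6
  tally=55, ix=5, i=0
  tally=56, ix=5, i=1
  tally=58, ix=5, i=2
  tally=61, ix=5, i=3
  tally=65, ix=5, i=4
  tally=70, ix=5, i=5
  tally=76, ix=5, i=6
  tally=83, ix=5, i=7

Final answer: 83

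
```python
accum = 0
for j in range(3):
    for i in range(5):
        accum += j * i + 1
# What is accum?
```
Trace:
  accum=0
  accum=1, j=0, i=0
  accum=2, j=0, i=1
  accum=3, j=0, i=2
  accum=4, j=0, i=3
  accum=5, j=0, i=4
  accum=6, j=1, i=0
  accum=8, j=1, i=1
  accum=11, j=1, i=2
  accum=15, j=1, i=3
  accum=20, j=1, i=4
  accum=21, j=2, i=0
  accum=24, j=2, i=1
  accum=29, j=2, i=2
  accum=36, j=2, i=3
  accum=45, j=2, i=4

Final answer: 45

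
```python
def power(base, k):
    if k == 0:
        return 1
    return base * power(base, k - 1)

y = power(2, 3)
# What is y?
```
Call trace:
power(base=2, k=3)
  power(base=2, k=2)
    power(base=2, k=1)
      power(base=2, k=0)
      -> return 1
    -> return 2
  -> return 4
-> return 8

Final answer: 8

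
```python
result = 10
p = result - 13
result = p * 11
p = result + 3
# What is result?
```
Trace:
  result=10
  result=10, p=-3
  result=-33, p=-3
  result=-33, p=-30

Final answer: -33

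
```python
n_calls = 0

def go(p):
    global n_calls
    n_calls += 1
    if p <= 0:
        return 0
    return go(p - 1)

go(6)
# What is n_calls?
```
Call trace:
go(p=6)
  go(p=5)
    go(p=4)
      go(p=3)
        go(p=2)
          go(p=1)
            go(p=0)
            -> return 0
          -> return 0
        -> return 0
      -> return 0
    -> return 0
  -> return 0
-> return 0

n_calls is incremented once per call. go is entered once for each p = 6, 5, 4, 3, 2, 1, 0 (the p <= 0 call returns without recursing), i.e. 6 + 1 calls.
n_calls = 7

Final answer: 7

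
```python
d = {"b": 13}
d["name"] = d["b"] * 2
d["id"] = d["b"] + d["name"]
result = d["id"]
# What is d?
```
Trace:
  d={'b': 13}
  d={'b': 13, 'name': 26}
  d={'b': 13, 'name': 26, 'id': 39}
  d={'b': 13, 'name': 26, 'id': 39}, result=39

Final answer: {'b': 13, 'name': 26, 'id': 39}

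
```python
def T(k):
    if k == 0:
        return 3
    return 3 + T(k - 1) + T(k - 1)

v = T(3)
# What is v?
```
Call trace (a repeated sub-call is expanded the first time; later identical calls just restate its return value):
T(k=3)
  T(k=2)
    T(k=1)
      T(k=0)
      -> return 3
      T(k=0)
      -> return 3
    -> return 9
    T(k=1) -> return 9  (same call as traced above)
  -> return 21
  T(k=2) -> return 21  (same call as traced above)
-> return 45

Final answer: 45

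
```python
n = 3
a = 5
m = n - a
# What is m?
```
Trace:
  n=3
  n=3, a=5
  n=3, a=5, m=-2

Final answer: -2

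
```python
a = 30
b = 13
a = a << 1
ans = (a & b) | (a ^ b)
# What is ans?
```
Trace:
  a=30
  a=30, b=13
  a=60, b=13
  a=60, b=13, ans=61

Final answer: 61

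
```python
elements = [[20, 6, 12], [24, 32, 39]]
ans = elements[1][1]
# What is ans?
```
Trace:
  elements=[[20, 6, 12], [24, 32, 39]]
  elements=[[20, 6, 12], [24, 32, 39]], ans=32

Final answer: 32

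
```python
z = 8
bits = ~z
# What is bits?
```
Trace:
  z=8
  z=8, bits=-9

Final answer: -9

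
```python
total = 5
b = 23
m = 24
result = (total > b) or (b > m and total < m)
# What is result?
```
Trace:
  total=5
  total=5, b=23
  total=5, b=23, m=24
  total=5, b=23, m=24, result=False

Final answer: False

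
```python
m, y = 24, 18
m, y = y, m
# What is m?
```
Trace:
  m=24, y=18
  m=18, y=24

Final answer: 18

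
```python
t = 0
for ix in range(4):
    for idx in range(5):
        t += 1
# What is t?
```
Trace:
  t=0
  t=1, ix=0, idx=0
  t=2, ix=0, idx=1
  t=3, ix=0, idx=2
  t=4, ix=0, idx=3
  t=5, ix=0, idx=4
  t=6, ix=1, idx=0
  t=7, ix=1, idx=1
  t=8, ix=1, idx=2
  t=9, ix=1, idx=3
  t=10, ix=1, idx=4
  t=11, ix=2, idx=0
  t=12, ix=2, idx=1
  t=13, ix=2, idx=2
  t=14, ix=2, idx=3
  t=15, ix=2, idx=4
  t=16, ix=3, idx=0
  t=17, ix=3, idx=1
  t=18, ix=3, idx=2
  t=19, ix=3, idx=3
  t=20, ix=3, idx=4

Final answer: 20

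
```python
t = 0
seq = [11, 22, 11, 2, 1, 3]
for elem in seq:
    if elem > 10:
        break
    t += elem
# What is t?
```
Trace:
  t=0
  t=0, elem=11

Final answer: 0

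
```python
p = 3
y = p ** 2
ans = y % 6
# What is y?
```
Trace:
  p=3
  p=3, y=9
  p=3, y=9, ans=3

Final answer: 9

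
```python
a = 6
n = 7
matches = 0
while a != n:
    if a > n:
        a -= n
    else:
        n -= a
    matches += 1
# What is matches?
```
Trace:
  a=6
  a=6, n=7
  a=6, n=7, matches=0
  a=6, n=1, matches=1
  a=5, n=1, matches=2
  a=4, n=1, matches=3
  a=3, n=1, matches=4
  a=2, n=1, matches=5
  a=1, n=1, matches=6

Final answer: 6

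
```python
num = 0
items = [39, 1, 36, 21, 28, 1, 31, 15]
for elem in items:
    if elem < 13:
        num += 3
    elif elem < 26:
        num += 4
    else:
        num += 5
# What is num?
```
Trace:
  num=0
  num=5, elem=39
  num=8, elem=1
  num=13, elem=36
  num=17, elem=21
  num=22, elem=28
  num=25, elem=1
  num=30, elem=31
  num=34, elem=15

Final answer: 34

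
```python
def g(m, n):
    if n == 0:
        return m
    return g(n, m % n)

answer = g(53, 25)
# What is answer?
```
Call trace:
g(m=53, n=25)
  g(m=25, n=3)
    g(m=3, n=1)
      g(m=1, n=0)
      -> return 1
    -> return 1
  -> return 1
-> return 1

Final answer: 1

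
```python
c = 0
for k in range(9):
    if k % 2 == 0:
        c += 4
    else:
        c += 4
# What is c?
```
Trace:
  c=0
  c=4, k=0
  c=8, k=1
  c=12, k=2
  c=16, k=3
  c=20, k=4
  c=24, k=5
  c=28, k=6
  c=32, k=7
  c=36, k=8

Final answer: 36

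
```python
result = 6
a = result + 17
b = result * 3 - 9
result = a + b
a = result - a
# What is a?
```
Trace:
  result=6
  result=6, a=23
  result=6, a=23, b=9
  result=32, a=23, b=9
  result=32, a=9, b=9

Final answer: 9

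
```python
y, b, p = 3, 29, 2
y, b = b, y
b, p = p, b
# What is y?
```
Trace:
  y=3, b=29, p=2
  y=29, b=3, p=2
  y=29, b=2, p=3

Final answer: 29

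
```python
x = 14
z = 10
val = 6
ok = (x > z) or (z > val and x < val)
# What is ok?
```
Trace:
  x=14
  x=14, z=10
  x=14, z=10, val=6
  x=14, z=10, val=6, ok=True

Final answer: True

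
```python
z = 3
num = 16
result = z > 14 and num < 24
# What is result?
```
Trace:
  z=3
  z=3, num=16
  z=3, num=16, result=False

Final answer: False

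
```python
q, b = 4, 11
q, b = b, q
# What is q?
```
Trace:
  q=4, b=11
  q=11, b=4

Final answer: 11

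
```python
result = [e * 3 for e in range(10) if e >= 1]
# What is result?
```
Trace:
  e=0
  e=1
  e=2
  e=3
  e=4
  e=5
  e=6
  e=7
  e=8
  e=9
  result=[3, 6, 9, 12, 15, 18, 21, 24, 27]

Final answer: [3, 6, 9, 12, 15, 18, 21, 24, 27]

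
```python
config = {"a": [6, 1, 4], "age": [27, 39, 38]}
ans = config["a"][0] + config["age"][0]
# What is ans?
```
Trace:
  config={'a': [6, 1, 4], 'age': [27, 39, 38]}
  config={'a': [6, 1, 4], 'age': [27, 39, 38]}, ans=33

Final answer: 33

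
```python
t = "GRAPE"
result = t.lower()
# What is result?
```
Trace:
  t='GRAPE'
  t='GRAPE', result='grape'

Final answer: 'grape'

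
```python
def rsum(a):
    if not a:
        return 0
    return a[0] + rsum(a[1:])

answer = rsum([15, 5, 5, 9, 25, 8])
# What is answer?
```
Call trace:
rsum(a=[15, 5, 5, 9, 25, 8])
  rsum(a=[5, 5, 9, 25, 8])
    rsum(a=[5, 9, 25, 8])
      rsum(a=[9, 25, 8])
        rsum(a=[25, 8])
          rsum(a=[8])
            rsum(a=[])
            -> return 0
          -> return 8
        -> return 33
      -> return 42
    -> return 47
  -> return 52
-> return 67

Final answer: 67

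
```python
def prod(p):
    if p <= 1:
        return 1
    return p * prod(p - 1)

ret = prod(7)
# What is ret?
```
Call trace:
prod(p=7)
  prod(p=6)
    prod(p=5)
      prod(p=4)
        prod(p=3)
          prod(p=2)
            prod(p=1)
            -> return 1
          -> return 2
        -> return 6
      -> return 24
    -> return 120
  -> return 720
-> return 5040

Final answer: 5040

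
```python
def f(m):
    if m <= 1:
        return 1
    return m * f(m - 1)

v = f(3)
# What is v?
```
Call trace:
f(m=3)
  f(m=2)
    f(m=1)
    -> return 1
  -> return 2
-> return 6

Final answer: 6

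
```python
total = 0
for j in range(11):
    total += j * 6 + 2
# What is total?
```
Trace:
  total=0
  total=2, j=0
  total=10, j=1
  total=24, j=2
  total=44, j=3
  total=70, j=4
  total=102, j=5
  total=140, j=6
  total=184, j=7
  total=234, j=8
  total=290, j=9
  total=352, j=10

Final answer: 352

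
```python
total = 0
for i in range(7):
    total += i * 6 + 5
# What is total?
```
Trace:
  total=0
  total=5, i=0
  total=16, i=1
  total=33, i=2
  total=56, i=3
  total=85, i=4
  total=120, i=5
  total=161, i=6

Final answer: 161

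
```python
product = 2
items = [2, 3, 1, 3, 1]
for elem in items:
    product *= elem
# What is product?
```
Trace:
  product=2
  product=4, elem=2
  product=12, elem=3
  product=12, elem=1
  product=36, elem=3
  product=36, elem=1

Final answer: 36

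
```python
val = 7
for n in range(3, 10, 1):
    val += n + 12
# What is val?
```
Trace:
  val=7
  val=22, n=3
  val=38, n=4
  val=55, n=5
  val=73, n=6
  val=92, n=7
  val=112, n=8
  val=133, n=9

Final answer: 133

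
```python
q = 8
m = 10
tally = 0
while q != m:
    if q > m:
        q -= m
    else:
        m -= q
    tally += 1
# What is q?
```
Trace:
  q=8
  q=8, m=10
  q=8, m=10, tally=0
  q=8, m=2, tally=1
  q=6, m=2, tally=2
  q=4, m=2, tally=3
  q=2, m=2, tally=4

Final answer: 2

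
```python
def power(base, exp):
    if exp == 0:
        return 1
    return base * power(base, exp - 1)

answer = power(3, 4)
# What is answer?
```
Call trace:
power(base=3, exp=4)
  power(base=3, exp=3)
    power(base=3, exp=2)
      power(base=3, exp=1)
        power(base=3, exp=0)
        -> return 1
      -> return 3
    -> return 9
  -> return 27
-> return 81

Final answer: 81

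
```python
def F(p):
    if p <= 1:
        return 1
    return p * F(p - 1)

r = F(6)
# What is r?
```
Call trace:
F(p=6)
  F(p=5)
    F(p=4)
      F(p=3)
        F(p=2)
          F(p=1)
          -> return 1
        -> return 2
      -> return 6
    -> return 24
  -> return 120
-> return 720

Final answer: 720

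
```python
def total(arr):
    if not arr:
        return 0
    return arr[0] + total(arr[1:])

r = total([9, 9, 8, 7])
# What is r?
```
Call trace:
total(arr=[9, 9, 8, 7])
  total(arr=[9, 8, 7])
    total(arr=[8, 7])
      total(arr=[7])
        total(arr=[])
        -> return 0
      -> return 7
    -> return 15
  -> return 24
-> return 33

Final answer: 33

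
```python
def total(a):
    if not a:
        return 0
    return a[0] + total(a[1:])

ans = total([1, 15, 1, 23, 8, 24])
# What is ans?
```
Call trace:
total(a=[1, 15, 1, 23, 8, 24])
  total(a=[15, 1, 23, 8, 24])
    total(a=[1, 23, 8, 24])
      total(a=[23, 8, 24])
        total(a=[8, 24])
          total(a=[24])
            total(a=[])
            -> return 0
          -> return 24
        -> return 32
      -> return 55
    -> return 56
  -> return 71
-> return 72

Final answer: 72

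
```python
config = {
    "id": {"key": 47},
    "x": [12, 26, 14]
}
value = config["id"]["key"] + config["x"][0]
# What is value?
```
Trace:
  config={'id': {'key': 47}, 'x': [12, 26, 14]}
  config={'id': {'key': 47}, 'x': [12, 26, 14]}, value=59

Final answer: 59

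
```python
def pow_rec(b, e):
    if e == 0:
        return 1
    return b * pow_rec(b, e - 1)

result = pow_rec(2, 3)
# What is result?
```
Call trace:
pow_rec(b=2, e=3)
  pow_rec(b=2, e=2)
    pow_rec(b=2, e=1)
      pow_rec(b=2, e=0)
      -> return 1
    -> return 2
  -> return 4
-> return 8

Final answer: 8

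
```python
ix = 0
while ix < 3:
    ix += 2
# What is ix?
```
Trace:
  ix=0
  ix=2
  ix=4

Final answer: 4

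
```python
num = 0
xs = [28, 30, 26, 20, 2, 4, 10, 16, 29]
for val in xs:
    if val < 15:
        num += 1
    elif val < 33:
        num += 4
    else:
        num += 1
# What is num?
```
Trace:
  num=0
  num=4, val=28
  num=8, val=30
  num=12, val=26
  num=16, val=20
  num=17, val=2
  num=18, val=4
  num=19, val=10
  num=23, val=16
  num=27, val=29

Final answer: 27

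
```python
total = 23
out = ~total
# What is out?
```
Trace:
  total=23
  total=23, out=-24

Final answer: -24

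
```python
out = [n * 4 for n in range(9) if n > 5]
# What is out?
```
Trace:
  n=0
  n=1
  n=2
  n=3
  n=4
  n=5
  n=6
  n=7
  n=8
  out=[24, 28, 32]

Final answer: [24, 28, 32]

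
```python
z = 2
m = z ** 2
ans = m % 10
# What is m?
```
Trace:
  z=2
  z=2, m=4
  z=2, m=4, ans=4

Final answer: 4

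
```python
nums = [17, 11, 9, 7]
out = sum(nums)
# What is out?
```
Trace:
  nums=[17, 11, 9, 7]
  nums=[17, 11, 9, 7], out=44

Final answer: 44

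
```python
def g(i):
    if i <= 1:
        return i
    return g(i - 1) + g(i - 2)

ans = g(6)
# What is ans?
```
Call trace (a repeated sub-call is expanded the first time; later identical calls just restate its return value):
g(i=6)
  g(i=5)
    g(i=4)
      g(i=3)
        g(i=2)
          g(i=1)
          -> return 1
          g(i=0)
          -> return 0
        -> return 1
        g(i=1)
        -> return 1
      -> return 2
      g(i=2) -> return 1  (same call as traced above)
    -> return 3
    g(i=3) -> return 2  (same call as traced above)
  -> return 5
  g(i=4) -> return 3  (same call as traced above)
-> return 8

Final answer: 8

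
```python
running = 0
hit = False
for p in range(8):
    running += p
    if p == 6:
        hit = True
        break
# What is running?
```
Trace:
  running=0
  running=0, hit=False
  running=0, hit=False, p=0
  running=1, hit=False, p=1
  running=3, hit=False, p=2
  running=6, hit=False, p=3
  running=10, hit=False, p=4
  running=15, hit=False, p=5
  running=21, hit=True, p=6

Final answer: 21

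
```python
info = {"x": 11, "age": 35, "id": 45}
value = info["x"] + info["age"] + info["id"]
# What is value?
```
Trace:
  info={'x': 11, 'age': 35, 'id': 45}
  info={'x': 11, 'age': 35, 'id': 45}, value=91

Final answer: 91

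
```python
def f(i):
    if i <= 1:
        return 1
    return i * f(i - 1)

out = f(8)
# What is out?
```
Call trace:
f(i=8)
  f(i=7)
    f(i=6)
      f(i=5)
        f(i=4)
          f(i=3)
            f(i=2)
              f(i=1)
              -> return 1
            -> return 2
          -> return 6
        -> return 24
      -> return 120
    -> return 720
  -> return 5040
-> return 40320

Final answer: 40320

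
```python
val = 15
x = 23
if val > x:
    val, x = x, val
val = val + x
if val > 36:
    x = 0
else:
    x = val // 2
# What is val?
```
Trace:
  val=15
  val=15, x=23
  val=15, x=23
  val=38, x=23
  val=38, x=0

Final answer: 38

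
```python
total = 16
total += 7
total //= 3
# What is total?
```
Trace:
  total=16
  total=23
  total=7

Final answer: 7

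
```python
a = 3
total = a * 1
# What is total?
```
Trace:
  a=3
  a=3, total=3

Final answer: 3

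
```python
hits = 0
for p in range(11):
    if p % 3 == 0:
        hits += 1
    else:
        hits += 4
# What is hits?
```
Trace:
  hits=0
  hits=1, p=0
  hits=5, p=1
  hits=9, p=2
  hits=10, p=3
  hits=14, p=4
  hits=18, p=5
  hits=19, p=6
  hits=23, p=7
  hits=27, p=8
  hits=28, p=9
  hits=32, p=10

Final answer: 32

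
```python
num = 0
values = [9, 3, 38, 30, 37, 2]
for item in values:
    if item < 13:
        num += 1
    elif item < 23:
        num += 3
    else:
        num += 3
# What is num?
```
Trace:
  num=0
  num=1, item=9
  num=2, item=3
  num=5, item=38
  num=8, item=30
  num=11, item=37
  num=12, item=2

Final answer: 12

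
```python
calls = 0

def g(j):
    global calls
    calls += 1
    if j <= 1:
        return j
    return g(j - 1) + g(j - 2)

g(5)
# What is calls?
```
Call trace (a repeated sub-call is expanded the first time; later identical calls just restate its return value):
g(j=5)
  g(j=4)
    g(j=3)
      g(j=2)
        g(j=1)
        -> return 1
        g(j=0)
        -> return 0
      -> return 1
      g(j=1)
      -> return 1
    -> return 2
    g(j=2) -> return 1  (same call as traced above)
  -> return 3
  g(j=3) -> return 2  (same call as traced above)
-> return 5

calls is incremented once per call, so count the calls in each subtree. Let C(j) = number of calls made by g(j).
C(0) = C(1) = 1 (base case, no recursion); C(j) = 1 + C(j - 1) + C(j - 2) otherwise.
C(2) = 1 + C(1) + C(0) = 1 + 1 + 1 = 3
C(3) = 1 + C(2) + C(1) = 1 + 3 + 1 = 5
C(4) = 1 + C(3) + C(2) = 1 + 5 + 3 = 9
C(5) = 1 + C(4) + C(3) = 1 + 9 + 5 = 15
calls = C(5) = 15

Final answer: 15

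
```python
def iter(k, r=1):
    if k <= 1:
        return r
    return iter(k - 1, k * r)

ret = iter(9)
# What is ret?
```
Call trace:
iter(k=9, r=1)
  iter(k=8, r=9)
    iter(k=7, r=72)
      iter(k=6, r=504)
        iter(k=5, r=3024)
          iter(k=4, r=15120)
            iter(k=3, r=60480)
              iter(k=2, r=181440)
                iter(k=1, r=362880)
                -> return 362880
              -> return 362880
            -> return 362880
          -> return 362880
        -> return 362880
      -> return 362880
    -> return 362880
  -> return 362880
-> return 362880

Final answer: 362880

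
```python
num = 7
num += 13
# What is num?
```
Trace:
  num=7
  num=20

Final answer: 20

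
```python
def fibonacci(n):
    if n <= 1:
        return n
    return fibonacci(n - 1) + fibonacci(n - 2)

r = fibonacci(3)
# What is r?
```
Call trace:
fibonacci(n=3)
  fibonacci(n=2)
    fibonacci(n=1)
    -> return 1
    fibonacci(n=0)
    -> return 0
  -> return 1
  fibonacci(n=1)
  -> return 1
-> return 2

Final answer: 2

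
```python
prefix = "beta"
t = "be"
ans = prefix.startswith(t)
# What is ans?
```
Trace:
  prefix='beta'
  prefix='beta', t='be'
  prefix='beta', t='be', ans=True

Final answer: True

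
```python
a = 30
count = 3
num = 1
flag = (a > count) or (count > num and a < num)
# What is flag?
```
Trace:
  a=30
  a=30, count=3
  a=30, count=3, num=1
  a=30, count=3, num=1, flag=True

Final answer: True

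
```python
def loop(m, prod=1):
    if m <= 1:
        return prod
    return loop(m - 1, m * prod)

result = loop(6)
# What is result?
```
Call trace:
loop(m=6, prod=1)
  loop(m=5, prod=6)
    loop(m=4, prod=30)
      loop(m=3, prod=120)
        loop(m=2, prod=360)
          loop(m=1, prod=720)
          -> return 720
        -> return 720
      -> return 720
    -> return 720
  -> return 720
-> return 720

Final answer: 720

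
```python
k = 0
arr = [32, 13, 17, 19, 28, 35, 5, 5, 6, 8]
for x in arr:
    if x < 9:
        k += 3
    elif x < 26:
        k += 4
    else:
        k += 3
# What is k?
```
Trace:
  k=0
  k=3, x=32
  k=7, x=13
  k=11, x=17
  k=15, x=19
  k=18, x=28
  k=21, x=35
  k=24, x=5
  k=27, x=5
  k=30, x=6
  k=33, x=8

Final answer: 33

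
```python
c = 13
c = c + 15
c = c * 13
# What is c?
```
Trace:
  c=13
  c=28
  c=364

Final answer: 364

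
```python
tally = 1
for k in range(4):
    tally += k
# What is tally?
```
Trace:
  tally=1
  tally=1, k=0
  tally=2, k=1
  tally=4, k=2
  tally=7, k=3

Final answer: 7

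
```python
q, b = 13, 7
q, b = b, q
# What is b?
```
Trace:
  q=13, b=7
  q=7, b=13

Final answer: 13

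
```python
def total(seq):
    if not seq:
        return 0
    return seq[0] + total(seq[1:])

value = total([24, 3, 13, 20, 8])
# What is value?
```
Call trace:
total(seq=[24, 3, 13, 20, 8])
  total(seq=[3, 13, 20, 8])
    total(seq=[13, 20, 8])
      total(seq=[20, 8])
        total(seq=[8])
          total(seq=[])
          -> return 0
        -> return 8
      -> return 28
    -> return 41
  -> return 44
-> return 68

Final answer: 68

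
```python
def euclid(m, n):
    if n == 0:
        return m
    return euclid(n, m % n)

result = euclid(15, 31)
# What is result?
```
Call trace:
euclid(m=15, n=31)
  euclid(m=31, n=15)
    euclid(m=15, n=1)
      euclid(m=1, n=0)
      -> return 1
    -> return 1
  -> return 1
-> return 1

Final answer: 1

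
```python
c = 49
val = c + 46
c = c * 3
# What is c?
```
Trace:
  c=49
  c=49, val=95
  c=147, val=95

Final answer: 147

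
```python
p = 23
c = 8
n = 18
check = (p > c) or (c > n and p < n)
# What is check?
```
Trace:
  p=23
  p=23, c=8
  p=23, c=8, n=18
  p=23, c=8, n=18, check=True

Final answer: True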